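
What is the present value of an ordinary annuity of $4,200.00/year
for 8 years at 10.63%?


Formula: PV = PMT * (1 - (1+r)^(-n)) / r
Discount factor: (1 + 0.1063)^(-8) = 0.445673
Bracket: 1 - 0.445673 = 0.554327
PV = $4,200.00 * 0.554327 / 0.1063 = $21,901.90

$21,901.90


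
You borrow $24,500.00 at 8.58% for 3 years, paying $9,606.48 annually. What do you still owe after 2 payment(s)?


Formula: Balance = PV*(1+r)^k - PMT*((1+r)^k - 1)/r
Growth: (1 + 0.0858)^2 = 1.178962
Accumulated factor: ((1+r)^k - 1)/r = 2.0858
Balance = $24,500.00 * 1.178962 - $9,606.48 * 2.0858
Balance = $8,847.36

$8,847.36


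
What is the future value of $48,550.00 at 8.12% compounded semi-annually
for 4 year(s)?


Formula: FV = P * (1 + r/m)^(m*t)
Period rate: r/m = 0.0812 / 2 = 0.0406
Total periods: m*t = 2 * 4 = 8
Growth factor: (1 + 0.0406)^8 = 1.374898
FV = $48,550.00 * 1.374898 = $66,751.31

$66,751.31


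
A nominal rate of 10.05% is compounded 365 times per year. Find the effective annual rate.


Formula: EAR = (1 + r/m)^m - 1
Period rate: r/m = 0.1005 / 365 = 0.000275
Compounding: (1 + 0.000275)^365 = 1.105708
EAR = 1.105708 - 1 = 0.105708

0.105708


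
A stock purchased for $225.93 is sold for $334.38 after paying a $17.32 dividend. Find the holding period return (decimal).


Formula: HPR = (P1 - P0 + D) / P0
Gain: $334.38 - $225.93 + $17.32 = $125.77
HPR = $125.77 / $225.93 = 0.5567

0.5567


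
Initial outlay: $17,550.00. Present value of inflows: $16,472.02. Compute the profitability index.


Formula: PI = PV(cash flows) / initial investment
Substituting: PI = $16,472.02 / $17,550.00
PI = 0.9386

0.9386


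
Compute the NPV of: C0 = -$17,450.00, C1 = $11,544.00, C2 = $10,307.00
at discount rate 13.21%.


Formula: NPV = C0 + C1/(1+r) + C2/(1+r)^2
Discount C1: $11,544.00 / (1 + 0.1321) = $10,196.98
Discount C2: $10,307.00 / (1 + 0.1321)^2 = $8,041.97
NPV = -$17,450.00 + $10,196.98 + $8,041.97 = $788.95

$788.95


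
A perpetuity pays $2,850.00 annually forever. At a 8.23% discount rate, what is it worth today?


Formula: PV = C / r
Substituting: PV = $2,850.00 / 0.0823
PV = $34,629.40

$34,629.40


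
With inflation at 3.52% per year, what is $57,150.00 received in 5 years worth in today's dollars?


Formula: Real value = nominal / (1 + inflation)^years
Price level: (1 + 0.0352)^5 = 1.188834
Real value = $57,150.00 / 1.188834 = $48,072.30

$48,072.30


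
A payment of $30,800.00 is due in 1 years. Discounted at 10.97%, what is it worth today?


Formula: PV = FV / (1 + r)^n
Substituting: PV = $30,800.00 / (1 + 0.1097)^1
Discount factor: (1.1097)^1 = 1.1097
PV = $30,800.00 / 1.1097 = $27,755.25

$27,755.25


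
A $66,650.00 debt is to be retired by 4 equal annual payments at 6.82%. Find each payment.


Formula: PMT = PV * r / (1 - (1+r)^(-n))
Denominator: 1 - (1 + 0.0682)^(-4) = 0.23195
Numerator: $66,650.00 * 0.0682 = 4545.53
PMT = 4545.53 / 0.23195 = $19,597.06

$19,597.06


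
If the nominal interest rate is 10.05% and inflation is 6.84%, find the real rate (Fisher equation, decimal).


Formula: (1 + r_real) = (1 + r_nom) / (1 + inflation)
Substituting: (1 + r_real) = 1.1005 / 1.0684
(1 + r_real) = 1.030045
r_real = 1.030045 - 1 = 0.030045

0.030045


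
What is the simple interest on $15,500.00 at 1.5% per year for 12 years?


Formula: I = P * r * t
Substituting: I = $15,500.00 * 0.015 * 12
Step: I = $15,500.00 * 0.18
I = $2,790.00

$2,790.00


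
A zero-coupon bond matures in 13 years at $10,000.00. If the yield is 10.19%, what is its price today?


Formula: Price = FV / (1 + r)^n
Substituting: Price = $10,000.00 / (1 + 0.1019)^13
Discount factor: (1.1019)^13 = 3.530599
Price = $10,000.00 / 3.530599 = $2,832.38

$2,832.38


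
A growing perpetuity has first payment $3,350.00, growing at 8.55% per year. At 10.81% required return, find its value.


Formula: PV = C / (r - g)
Spread: r - g = 0.1081 - 0.0855 = 0.0226
Substituting: PV = $3,350.00 / 0.0226
PV = $148,230.09

$148,230.09


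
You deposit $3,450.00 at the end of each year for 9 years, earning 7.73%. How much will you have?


Formula: FV = PMT * ((1+r)^n - 1) / r
Growth factor: (1 + 0.0773)^9 = 1.954474
Numerator: 1.954474 - 1 = 0.954474
FV = $3,450.00 * 0.954474 / 0.0773 = $42,599.43

$42,599.43


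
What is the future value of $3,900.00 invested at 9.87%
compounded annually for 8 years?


Formula: FV = P * (1 + r)^n
Substituting: FV = $3,900.00 * (1 + 0.0987)^8
Growth factor: (1.0987)^8 = 2.123406
FV = $3,900.00 * 2.123406 = $8,281.28

$8,281.28


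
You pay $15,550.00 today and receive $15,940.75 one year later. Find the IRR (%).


Formula: IRR = C1/C0 - 1
Substituting: IRR = $15,940.75 / $15,550.00 - 1
Ratio: 1.025129 - 1 = 0.025129
IRR = 2.5129%

2.5129%


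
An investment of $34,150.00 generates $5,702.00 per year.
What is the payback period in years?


Formula: Payback = investment / annual cash flow
Substituting: Payback = $34,150.00 / $5,702.00
Payback = 5.9891 years

5.9891 years


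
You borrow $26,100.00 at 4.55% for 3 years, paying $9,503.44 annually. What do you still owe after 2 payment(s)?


Formula: Balance = PV*(1+r)^k - PMT*((1+r)^k - 1)/r
Growth: (1 + 0.0455)^2 = 1.09307
Accumulated factor: ((1+r)^k - 1)/r = 2.0455
Balance = $26,100.00 * 1.09307 - $9,503.44 * 2.0455
Balance = $9,089.85

$9,089.85


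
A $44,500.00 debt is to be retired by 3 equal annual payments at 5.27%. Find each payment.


Formula: PMT = PV * r / (1 - (1+r)^(-n))
Denominator: 1 - (1 + 0.0527)^(-3) = 0.142792
Numerator: $44,500.00 * 0.0527 = 2345.15
PMT = 2345.15 / 0.142792 = $16,423.52

$16,423.52


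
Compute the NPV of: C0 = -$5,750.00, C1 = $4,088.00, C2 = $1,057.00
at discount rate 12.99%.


Formula: NPV = C0 + C1/(1+r) + C2/(1+r)^2
Discount C1: $4,088.00 / (1 + 0.1299) = $3,618.02
Discount C2: $1,057.00 / (1 + 0.1299)^2 = $827.93
NPV = -$5,750.00 + $3,618.02 + $827.93 = -$1,304.05

-$1,304.05


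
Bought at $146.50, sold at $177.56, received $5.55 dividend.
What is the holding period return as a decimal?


Formula: HPR = (P1 - P0 + D) / P0
Gain: $177.56 - $146.50 + $5.55 = $36.61
HPR = $36.61 / $146.50 = 0.2499

0.2499


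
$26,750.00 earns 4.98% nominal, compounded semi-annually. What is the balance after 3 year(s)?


Formula: FV = P * (1 + r/m)^(m*t)
Period rate: r/m = 0.0498 / 2 = 0.0249
Total periods: m*t = 2 * 3 = 6
Growth factor: (1 + 0.0249)^6 = 1.159015
FV = $26,750.00 * 1.159015 = $31,003.64

$31,003.64


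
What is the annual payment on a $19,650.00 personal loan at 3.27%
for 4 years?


Formula: PMT = PV * r / (1 - (1+r)^(-n))
Denominator: 1 - (1 + 0.0327)^(-4) = 0.120768
Numerator: $19,650.00 * 0.0327 = 642.555
PMT = 642.555 / 0.120768 = $5,320.56

$5,320.56


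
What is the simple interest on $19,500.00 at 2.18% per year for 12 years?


Formula: I = P * r * t
Substituting: I = $19,500.00 * 0.0218 * 12
Step: I = $19,500.00 * 0.2616
I = $5,101.20

$5,101.20


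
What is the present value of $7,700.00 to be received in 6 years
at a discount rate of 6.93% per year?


Formula: PV = FV / (1 + r)^n
Substituting: PV = $7,700.00 / (1 + 0.0693)^6
Discount factor: (1.0693)^6 = 1.494849
PV = $7,700.00 / 1.494849 = $5,151.02

$5,151.02


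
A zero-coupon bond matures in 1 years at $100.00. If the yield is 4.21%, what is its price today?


Formula: Price = FV / (1 + r)^n
Substituting: Price = $100.00 / (1 + 0.0421)^1
Discount factor: (1.0421)^1 = 1.0421
Price = $100.00 / 1.0421 = $95.96

$95.96


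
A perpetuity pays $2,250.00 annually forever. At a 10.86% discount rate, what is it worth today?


Formula: PV = C / r
Substituting: PV = $2,250.00 / 0.1086
PV = $20,718.23

$20,718.23


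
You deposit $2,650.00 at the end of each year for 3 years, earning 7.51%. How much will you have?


Formula: FV = PMT * ((1+r)^n - 1) / r
Growth factor: (1 + 0.0751)^3 = 1.242644
Numerator: 1.242644 - 1 = 0.242644
FV = $2,650.00 * 0.242644 / 0.0751 = $8,561.99

$8,561.99


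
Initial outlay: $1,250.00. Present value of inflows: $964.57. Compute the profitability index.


Formula: PI = PV(cash flows) / initial investment
Substituting: PI = $964.57 / $1,250.00
PI = 0.7717

0.7717


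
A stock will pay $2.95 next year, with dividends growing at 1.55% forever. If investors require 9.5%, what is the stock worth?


Formula: P = D1 / (r - g)
Spread: r - g = 0.095 - 0.0155 = 0.0795
Substituting: P = $2.95 / 0.0795
P = $37.11

$37.11


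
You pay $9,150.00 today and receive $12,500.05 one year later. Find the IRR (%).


Formula: IRR = C1/C0 - 1
Substituting: IRR = $12,500.05 / $9,150.00 - 1
Ratio: 1.366126 - 1 = 0.366126
IRR = 36.6126%

36.6126%


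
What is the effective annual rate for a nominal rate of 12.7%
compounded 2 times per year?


Formula: EAR = (1 + r/m)^m - 1
Period rate: r/m = 0.127 / 2 = 0.0635
Compounding: (1 + 0.0635)^2 = 1.131032
EAR = 1.131032 - 1 = 0.131032

0.131032


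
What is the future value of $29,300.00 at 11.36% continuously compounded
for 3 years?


Formula: FV = P * e^(r*t)
Exponent: r*t = 0.1136 * 3 = 0.3408
e^(0.3408) = 1.406072
FV = $29,300.00 * 1.406072 = $41,197.91

$41,197.91


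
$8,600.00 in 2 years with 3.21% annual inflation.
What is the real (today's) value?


Formula: Real value = nominal / (1 + inflation)^years
Price level: (1 + 0.0321)^2 = 1.06523
Real value = $8,600.00 / 1.06523 = $8,073.37

$8,073.37


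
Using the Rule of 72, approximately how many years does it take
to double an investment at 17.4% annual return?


Formula: Years ≈ 72 / r
Substituting: Years ≈ 72 / 17.4
Years ≈ 4.1

4.1 years


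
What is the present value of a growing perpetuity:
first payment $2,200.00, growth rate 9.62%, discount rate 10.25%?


Formula: PV = C / (r - g)
Spread: r - g = 0.1025 - 0.0962 = 0.0063
Substituting: PV = $2,200.00 / 0.0063
PV = $349,206.35

$349,206.35


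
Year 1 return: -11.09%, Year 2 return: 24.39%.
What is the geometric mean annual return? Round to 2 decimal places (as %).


Formula: Geometric mean = ((1+r1)*(1+r2))^(1/2) - 1
Product: (1 + -0.1109) * (1 + 0.2439) = 0.8891 * 1.2439 = 1.105951
Square root: 1.105951^0.5 = 1.051642
Geometric mean = 1.051642 - 1 = 0.051642
As percentage: 5.16%

5.16%


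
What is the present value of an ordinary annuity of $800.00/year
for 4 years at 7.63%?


Formula: PV = PMT * (1 - (1+r)^(-n)) / r
Discount factor: (1 + 0.0763)^(-4) = 0.745189
Bracket: 1 - 0.745189 = 0.254811
PV = $800.00 * 0.254811 / 0.0763 = $2,671.67

$2,671.67


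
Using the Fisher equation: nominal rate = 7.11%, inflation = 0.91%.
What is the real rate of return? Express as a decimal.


Formula: (1 + r_real) = (1 + r_nom) / (1 + inflation)
Substituting: (1 + r_real) = 1.0711 / 1.0091
(1 + r_real) = 1.061441
r_real = 1.061441 - 1 = 0.061441

0.061441


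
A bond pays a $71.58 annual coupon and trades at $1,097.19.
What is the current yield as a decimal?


Formula: Current yield = annual coupon / price
Substituting: CY = $71.58 / $1,097.19
CY = 0.065239

0.065239


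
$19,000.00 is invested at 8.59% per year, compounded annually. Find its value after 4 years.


Formula: FV = P * (1 + r)^n
Substituting: FV = $19,000.00 * (1 + 0.0859)^4
Growth factor: (1.0859)^4 = 1.390463
FV = $19,000.00 * 1.390463 = $26,418.79

$26,418.79


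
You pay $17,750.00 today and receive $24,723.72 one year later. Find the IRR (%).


Formula: IRR = C1/C0 - 1
Substituting: IRR = $24,723.72 / $17,750.00 - 1
Ratio: 1.392886 - 1 = 0.392886
IRR = 39.2886%

39.2886%


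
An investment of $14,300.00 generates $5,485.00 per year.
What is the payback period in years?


Formula: Payback = investment / annual cash flow
Substituting: Payback = $14,300.00 / $5,485.00
Payback = 2.6071 years

2.6071 years


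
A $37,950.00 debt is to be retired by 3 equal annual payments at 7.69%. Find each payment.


Formula: PMT = PV * r / (1 - (1+r)^(-n))
Denominator: 1 - (1 + 0.0769)^(-3) = 0.199293
Numerator: $37,950.00 * 0.0769 = 2918.355
PMT = 2918.355 / 0.199293 = $14,643.57

$14,643.57


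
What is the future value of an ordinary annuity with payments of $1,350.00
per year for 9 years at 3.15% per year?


Formula: FV = PMT * ((1+r)^n - 1) / r
Growth factor: (1 + 0.0315)^9 = 1.321975
Numerator: 1.321975 - 1 = 0.321975
FV = $1,350.00 * 0.321975 / 0.0315 = $13,798.91

$13,798.91


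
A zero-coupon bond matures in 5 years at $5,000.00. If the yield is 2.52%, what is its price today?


Formula: Price = FV / (1 + r)^n
Substituting: Price = $5,000.00 / (1 + 0.0252)^5
Discount factor: (1.0252)^5 = 1.132512
Price = $5,000.00 / 1.132512 = $4,414.96

$4,414.96


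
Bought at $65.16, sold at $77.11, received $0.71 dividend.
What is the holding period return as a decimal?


Formula: HPR = (P1 - P0 + D) / P0
Gain: $77.11 - $65.16 + $0.71 = $12.66
HPR = $12.66 / $65.16 = 0.1943

0.1943


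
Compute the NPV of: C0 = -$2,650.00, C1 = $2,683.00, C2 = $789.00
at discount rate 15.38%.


Formula: NPV = C0 + C1/(1+r) + C2/(1+r)^2
Discount C1: $2,683.00 / (1 + 0.1538) = $2,325.36
Discount C2: $789.00 / (1 + 0.1538)^2 = $592.67
NPV = -$2,650.00 + $2,325.36 + $592.67 = $268.03

$268.03


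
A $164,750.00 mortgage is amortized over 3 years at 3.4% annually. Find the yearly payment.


Formula: PMT = PV * r / (1 - (1+r)^(-n))
Denominator: 1 - (1 + 0.034)^(-3) = 0.095438
Numerator: $164,750.00 * 0.034 = 5601.5
PMT = 5601.5 / 0.095438 = $58,692.61

$58,692.61


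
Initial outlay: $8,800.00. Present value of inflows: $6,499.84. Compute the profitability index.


Formula: PI = PV(cash flows) / initial investment
Substituting: PI = $6,499.84 / $8,800.00
PI = 0.7386

0.7386


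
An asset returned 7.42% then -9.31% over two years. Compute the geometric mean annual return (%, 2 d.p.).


Formula: Geometric mean = ((1+r1)*(1+r2))^(1/2) - 1
Product: (1 + 0.0742) * (1 + -0.0931) = 1.0742 * 0.9069 = 0.974192
Square root: 0.974192^0.5 = 0.987012
Geometric mean = 0.987012 - 1 = -0.012988
As percentage: -1.30%

-1.30%


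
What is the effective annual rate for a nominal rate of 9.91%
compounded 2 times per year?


Formula: EAR = (1 + r/m)^m - 1
Period rate: r/m = 0.0991 / 2 = 0.04955
Compounding: (1 + 0.04955)^2 = 1.101555
EAR = 1.101555 - 1 = 0.101555

0.101555


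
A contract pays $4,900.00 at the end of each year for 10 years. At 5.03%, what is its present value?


Formula: PV = PMT * (1 - (1+r)^(-n)) / r
Discount factor: (1 + 0.0503)^(-10) = 0.612162
Bracket: 1 - 0.612162 = 0.387838
PV = $4,900.00 * 0.387838 / 0.0503 = $37,781.44

$37,781.44


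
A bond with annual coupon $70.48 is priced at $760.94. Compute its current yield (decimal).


Formula: Current yield = annual coupon / price
Substituting: CY = $70.48 / $760.94
CY = 0.092622

0.092622


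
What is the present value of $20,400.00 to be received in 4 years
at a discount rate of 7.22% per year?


Formula: PV = FV / (1 + r)^n
Substituting: PV = $20,400.00 / (1 + 0.0722)^4
Discount factor: (1.0722)^4 = 1.32161
PV = $20,400.00 / 1.32161 = $15,435.72

$15,435.72


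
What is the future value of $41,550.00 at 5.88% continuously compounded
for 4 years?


Formula: FV = P * e^(r*t)
Exponent: r*t = 0.0588 * 4 = 0.2352
e^(0.2352) = 1.265162
FV = $41,550.00 * 1.265162 = $52,567.47

$52,567.47


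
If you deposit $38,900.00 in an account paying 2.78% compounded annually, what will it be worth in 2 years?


Formula: FV = P * (1 + r)^n
Substituting: FV = $38,900.00 * (1 + 0.0278)^2
Growth factor: (1.0278)^2 = 1.056373
FV = $38,900.00 * 1.056373 = $41,092.90

$41,092.90


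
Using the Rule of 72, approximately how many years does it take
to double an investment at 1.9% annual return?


Formula: Years ≈ 72 / r
Substituting: Years ≈ 72 / 1.9
Years ≈ 37.9

37.9 years


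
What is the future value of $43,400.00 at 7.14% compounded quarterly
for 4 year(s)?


Formula: FV = P * (1 + r/m)^(m*t)
Period rate: r/m = 0.0714 / 4 = 0.01785
Total periods: m*t = 4 * 4 = 16
Growth factor: (1 + 0.01785)^16 = 1.327213
FV = $43,400.00 * 1.327213 = $57,601.03

$57,601.03


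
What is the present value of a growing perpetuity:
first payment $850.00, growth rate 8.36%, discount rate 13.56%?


Formula: PV = C / (r - g)
Spread: r - g = 0.1356 - 0.0836 = 0.052
Substituting: PV = $850.00 / 0.052
PV = $16,346.15

$16,346.15


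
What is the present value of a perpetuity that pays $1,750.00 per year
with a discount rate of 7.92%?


Formula: PV = C / r
Substituting: PV = $1,750.00 / 0.0792
PV = $22,095.96

$22,095.96


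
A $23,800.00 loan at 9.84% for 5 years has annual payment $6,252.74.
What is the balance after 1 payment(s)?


Formula: Balance = PV*(1+r)^k - PMT*((1+r)^k - 1)/r
Growth: (1 + 0.0984)^1 = 1.0984
Accumulated factor: ((1+r)^k - 1)/r = 1.0
Balance = $23,800.00 * 1.0984 - $6,252.74 * 1.0
Balance = $19,889.18

$19,889.18


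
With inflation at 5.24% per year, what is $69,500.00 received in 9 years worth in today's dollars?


Formula: Real value = nominal / (1 + inflation)^years
Price level: (1 + 0.0524)^9 = 1.583535
Real value = $69,500.00 / 1.583535 = $43,889.16

$43,889.16


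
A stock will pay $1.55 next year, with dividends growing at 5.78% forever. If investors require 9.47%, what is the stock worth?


Formula: P = D1 / (r - g)
Spread: r - g = 0.0947 - 0.0578 = 0.0369
Substituting: P = $1.55 / 0.0369
P = $42.01

$42.01


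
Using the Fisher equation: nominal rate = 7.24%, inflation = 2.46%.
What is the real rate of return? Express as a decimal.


Formula: (1 + r_real) = (1 + r_nom) / (1 + inflation)
Substituting: (1 + r_real) = 1.0724 / 1.0246
(1 + r_real) = 1.046652
r_real = 1.046652 - 1 = 0.046652

0.046652


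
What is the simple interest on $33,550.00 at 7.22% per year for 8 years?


Formula: I = P * r * t
Substituting: I = $33,550.00 * 0.0722 * 8
Step: I = $33,550.00 * 0.5776
I = $19,378.48

$19,378.48


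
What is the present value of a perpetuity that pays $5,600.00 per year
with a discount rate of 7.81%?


Formula: PV = C / r
Substituting: PV = $5,600.00 / 0.0781
PV = $71,702.94

$71,702.94


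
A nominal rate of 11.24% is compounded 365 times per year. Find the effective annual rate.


Formula: EAR = (1 + r/m)^m - 1
Period rate: r/m = 0.1124 / 365 = 0.000308
Compounding: (1 + 0.000308)^365 = 1.118941
EAR = 1.118941 - 1 = 0.118941

0.118941


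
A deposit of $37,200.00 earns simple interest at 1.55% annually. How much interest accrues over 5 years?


Formula: I = P * r * t
Substituting: I = $37,200.00 * 0.0155 * 5
Step: I = $37,200.00 * 0.0775
I = $2,883.00

$2,883.00


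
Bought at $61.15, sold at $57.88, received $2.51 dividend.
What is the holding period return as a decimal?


Formula: HPR = (P1 - P0 + D) / P0
Gain: $57.88 - $61.15 + $2.51 = -$0.76
HPR = -$0.76 / $61.15 = -0.0124

-0.0124


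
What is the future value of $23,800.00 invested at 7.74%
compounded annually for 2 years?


Formula: FV = P * (1 + r)^n
Substituting: FV = $23,800.00 * (1 + 0.0774)^2
Growth factor: (1.0774)^2 = 1.160791
FV = $23,800.00 * 1.160791 = $27,626.82

$27,626.82


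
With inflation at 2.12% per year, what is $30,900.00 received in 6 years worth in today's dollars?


Formula: Real value = nominal / (1 + inflation)^years
Price level: (1 + 0.0212)^6 = 1.134135
Real value = $30,900.00 / 1.134135 = $27,245.43

$27,245.43


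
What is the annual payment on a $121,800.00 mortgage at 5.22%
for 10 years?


Formula: PMT = PV * r / (1 - (1+r)^(-n))
Denominator: 1 - (1 + 0.0522)^(-10) = 0.398803
Numerator: $121,800.00 * 0.0522 = 6357.96
PMT = 6357.96 / 0.398803 = $15,942.62

$15,942.62


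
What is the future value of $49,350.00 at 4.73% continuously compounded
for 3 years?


Formula: FV = P * e^(r*t)
Exponent: r*t = 0.0473 * 3 = 0.1419
e^(0.1419) = 1.152461
FV = $49,350.00 * 1.152461 = $56,873.97

$56,873.97


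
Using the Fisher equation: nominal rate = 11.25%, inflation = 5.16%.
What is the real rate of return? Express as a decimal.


Formula: (1 + r_real) = (1 + r_nom) / (1 + inflation)
Substituting: (1 + r_real) = 1.1125 / 1.0516
(1 + r_real) = 1.057912
r_real = 1.057912 - 1 = 0.057912

0.057912


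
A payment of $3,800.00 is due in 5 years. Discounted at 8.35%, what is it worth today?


Formula: PV = FV / (1 + r)^n
Substituting: PV = $3,800.00 / (1 + 0.0835)^5
Discount factor: (1.0835)^5 = 1.493291
PV = $3,800.00 / 1.493291 = $2,544.71

$2,544.71


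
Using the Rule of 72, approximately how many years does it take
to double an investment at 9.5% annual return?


Formula: Years ≈ 72 / r
Substituting: Years ≈ 72 / 9.5
Years ≈ 7.6

7.6 years


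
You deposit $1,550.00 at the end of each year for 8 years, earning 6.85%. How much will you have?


Formula: FV = PMT * ((1+r)^n - 1) / r
Growth factor: (1 + 0.0685)^8 = 1.699011
Numerator: 1.699011 - 1 = 0.699011
FV = $1,550.00 * 0.699011 / 0.0685 = $15,817.04

$15,817.04


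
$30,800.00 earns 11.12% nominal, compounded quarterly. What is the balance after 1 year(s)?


Formula: FV = P * (1 + r/m)^(m*t)
Period rate: r/m = 0.1112 / 4 = 0.0278
Total periods: m*t = 4 * 1 = 4
Growth factor: (1 + 0.0278)^4 = 1.115924
FV = $30,800.00 * 1.115924 = $34,370.45

$34,370.45


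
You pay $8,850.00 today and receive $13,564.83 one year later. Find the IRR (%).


Formula: IRR = C1/C0 - 1
Substituting: IRR = $13,564.83 / $8,850.00 - 1
Ratio: 1.532749 - 1 = 0.532749
IRR = 53.2749%

53.2749%


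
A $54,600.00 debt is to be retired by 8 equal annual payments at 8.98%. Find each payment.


Formula: PMT = PV * r / (1 - (1+r)^(-n))
Denominator: 1 - (1 + 0.0898)^(-8) = 0.497396
Numerator: $54,600.00 * 0.0898 = 4903.08
PMT = 4903.08 / 0.497396 = $9,857.49

$9,857.49


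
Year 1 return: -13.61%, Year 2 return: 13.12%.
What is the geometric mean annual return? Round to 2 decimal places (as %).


Formula: Geometric mean = ((1+r1)*(1+r2))^(1/2) - 1
Product: (1 + -0.1361) * (1 + 0.1312) = 0.8639 * 1.1312 = 0.977244
Square root: 0.977244^0.5 = 0.988556
Geometric mean = 0.988556 - 1 = -0.011444
As percentage: -1.14%

-1.14%


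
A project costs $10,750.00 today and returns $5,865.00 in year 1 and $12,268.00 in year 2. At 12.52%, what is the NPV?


Formula: NPV = C0 + C1/(1+r) + C2/(1+r)^2
Discount C1: $5,865.00 / (1 + 0.1252) = $5,212.41
Discount C2: $12,268.00 / (1 + 0.1252)^2 = $9,689.79
NPV = -$10,750.00 + $5,212.41 + $9,689.79 = $4,152.20

$4,152.20


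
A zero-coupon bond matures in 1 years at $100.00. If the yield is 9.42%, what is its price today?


Formula: Price = FV / (1 + r)^n
Substituting: Price = $100.00 / (1 + 0.0942)^1
Discount factor: (1.0942)^1 = 1.0942
Price = $100.00 / 1.0942 = $91.39

$91.39


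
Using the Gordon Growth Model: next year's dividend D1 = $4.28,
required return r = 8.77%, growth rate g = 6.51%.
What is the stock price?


Formula: P = D1 / (r - g)
Spread: r - g = 0.0877 - 0.0651 = 0.0226
Substituting: P = $4.28 / 0.0226
P = $189.38

$189.38


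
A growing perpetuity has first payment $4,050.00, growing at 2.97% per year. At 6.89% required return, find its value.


Formula: PV = C / (r - g)
Spread: r - g = 0.0689 - 0.0297 = 0.0392
Substituting: PV = $4,050.00 / 0.0392
PV = $103,316.33

$103,316.33


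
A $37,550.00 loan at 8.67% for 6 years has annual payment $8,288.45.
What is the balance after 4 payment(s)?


Formula: Balance = PV*(1+r)^k - PMT*((1+r)^k - 1)/r
Growth: (1 + 0.0867)^4 = 1.394565
Accumulated factor: ((1+r)^k - 1)/r = 4.550919
Balance = $37,550.00 * 1.394565 - $8,288.45 * 4.550919
Balance = $14,645.84

$14,645.84


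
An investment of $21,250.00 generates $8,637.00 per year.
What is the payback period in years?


Formula: Payback = investment / annual cash flow
Substituting: Payback = $21,250.00 / $8,637.00
Payback = 2.4603 years

2.4603 years


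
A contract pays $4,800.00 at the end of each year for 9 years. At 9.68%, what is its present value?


Formula: PV = PMT * (1 - (1+r)^(-n)) / r
Discount factor: (1 + 0.0968)^(-9) = 0.435365
Bracket: 1 - 0.435365 = 0.564635
PV = $4,800.00 * 0.564635 / 0.0968 = $27,998.45

$27,998.45


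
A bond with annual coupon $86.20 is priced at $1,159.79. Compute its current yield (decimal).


Formula: Current yield = annual coupon / price
Substituting: CY = $86.20 / $1,159.79
CY = 0.074324

0.074324


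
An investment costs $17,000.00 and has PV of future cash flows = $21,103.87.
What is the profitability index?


Formula: PI = PV(cash flows) / initial investment
Substituting: PI = $21,103.87 / $17,000.00
PI = 1.2414

1.2414


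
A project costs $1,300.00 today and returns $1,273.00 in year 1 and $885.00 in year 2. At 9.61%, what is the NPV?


Formula: NPV = C0 + C1/(1+r) + C2/(1+r)^2
Discount C1: $1,273.00 / (1 + 0.0961) = $1,161.39
Discount C2: $885.00 / (1 + 0.0961)^2 = $736.62
NPV = -$1,300.00 + $1,161.39 + $736.62 = $598.01

$598.01


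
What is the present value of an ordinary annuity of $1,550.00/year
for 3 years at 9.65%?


Formula: PV = PMT * (1 - (1+r)^(-n)) / r
Discount factor: (1 + 0.0965)^(-3) = 0.758532
Bracket: 1 - 0.758532 = 0.241468
PV = $1,550.00 * 0.241468 / 0.0965 = $3,878.50

$3,878.50


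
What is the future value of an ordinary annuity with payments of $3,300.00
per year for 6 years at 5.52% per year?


Formula: FV = PMT * ((1+r)^n - 1) / r
Growth factor: (1 + 0.0552)^6 = 1.380412
Numerator: 1.380412 - 1 = 0.380412
FV = $3,300.00 * 0.380412 / 0.0552 = $22,742.02

$22,742.02


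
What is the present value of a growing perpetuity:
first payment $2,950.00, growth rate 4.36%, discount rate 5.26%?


Formula: PV = C / (r - g)
Spread: r - g = 0.0526 - 0.0436 = 0.009
Substituting: PV = $2,950.00 / 0.009
PV = $327,777.78

$327,777.78


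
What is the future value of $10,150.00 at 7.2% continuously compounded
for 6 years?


Formula: FV = P * e^(r*t)
Exponent: r*t = 0.072 * 6 = 0.432
e^(0.432) = 1.540335
FV = $10,150.00 * 1.540335 = $15,634.40

$15,634.40


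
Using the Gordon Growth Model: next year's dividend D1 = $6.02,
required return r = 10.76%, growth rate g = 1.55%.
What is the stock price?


Formula: P = D1 / (r - g)
Spread: r - g = 0.1076 - 0.0155 = 0.0921
Substituting: P = $6.02 / 0.0921
P = $65.36

$65.36


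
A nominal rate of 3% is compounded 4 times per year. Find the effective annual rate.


Formula: EAR = (1 + r/m)^m - 1
Period rate: r/m = 0.03 / 4 = 0.0075
Compounding: (1 + 0.0075)^4 = 1.030339
EAR = 1.030339 - 1 = 0.030339

0.030339


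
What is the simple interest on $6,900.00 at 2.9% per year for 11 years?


Formula: I = P * r * t
Substituting: I = $6,900.00 * 0.029 * 11
Step: I = $6,900.00 * 0.319
I = $2,201.10

$2,201.10


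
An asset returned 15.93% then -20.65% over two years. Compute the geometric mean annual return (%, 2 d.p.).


Formula: Geometric mean = ((1+r1)*(1+r2))^(1/2) - 1
Product: (1 + 0.1593) * (1 + -0.2065) = 1.1593 * 0.7935 = 0.919905
Square root: 0.919905^0.5 = 0.959117
Geometric mean = 0.959117 - 1 = -0.040883
As percentage: -4.09%

-4.09%


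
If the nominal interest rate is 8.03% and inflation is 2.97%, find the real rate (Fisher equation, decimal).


Formula: (1 + r_real) = (1 + r_nom) / (1 + inflation)
Substituting: (1 + r_real) = 1.0803 / 1.0297
(1 + r_real) = 1.049141
r_real = 1.049141 - 1 = 0.049141

0.049141


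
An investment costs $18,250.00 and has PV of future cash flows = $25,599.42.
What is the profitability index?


Formula: PI = PV(cash flows) / initial investment
Substituting: PI = $25,599.42 / $18,250.00
PI = 1.4027

1.4027


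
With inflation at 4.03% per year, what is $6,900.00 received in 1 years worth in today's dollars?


Formula: Real value = nominal / (1 + inflation)^years
Price level: (1 + 0.0403)^1 = 1.0403
Real value = $6,900.00 / 1.0403 = $6,632.70

$6,632.70


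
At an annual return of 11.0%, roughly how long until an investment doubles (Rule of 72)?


Formula: Years ≈ 72 / r
Substituting: Years ≈ 72 / 11.0
Years ≈ 6.5

6.5 years


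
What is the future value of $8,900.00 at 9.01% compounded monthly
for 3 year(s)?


Formula: FV = P * (1 + r/m)^(m*t)
Period rate: r/m = 0.0901 / 12 = 0.007508
Total periods: m*t = 12 * 3 = 36
Growth factor: (1 + 0.007508)^36 = 1.309035
FV = $8,900.00 * 1.309035 = $11,650.41

$11,650.41


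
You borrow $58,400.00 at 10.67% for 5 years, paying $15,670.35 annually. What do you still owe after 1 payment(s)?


Formula: Balance = PV*(1+r)^k - PMT*((1+r)^k - 1)/r
Growth: (1 + 0.1067)^1 = 1.1067
Accumulated factor: ((1+r)^k - 1)/r = 1.0
Balance = $58,400.00 * 1.1067 - $15,670.35 * 1.0
Balance = $48,960.93

$48,960.93


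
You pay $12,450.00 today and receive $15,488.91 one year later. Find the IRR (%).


Formula: IRR = C1/C0 - 1
Substituting: IRR = $15,488.91 / $12,450.00 - 1
Ratio: 1.244089 - 1 = 0.244089
IRR = 24.4089%

24.4089%


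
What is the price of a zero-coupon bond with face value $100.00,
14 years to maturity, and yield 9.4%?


Formula: Price = FV / (1 + r)^n
Substituting: Price = $100.00 / (1 + 0.094)^14
Discount factor: (1.094)^14 = 3.517568
Price = $100.00 / 3.517568 = $28.43

$28.43


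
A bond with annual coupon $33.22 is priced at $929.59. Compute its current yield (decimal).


Formula: Current yield = annual coupon / price
Substituting: CY = $33.22 / $929.59
CY = 0.035736

0.035736


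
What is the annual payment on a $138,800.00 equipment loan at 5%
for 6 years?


Formula: PMT = PV * r / (1 - (1+r)^(-n))
Denominator: 1 - (1 + 0.05)^(-6) = 0.253785
Numerator: $138,800.00 * 0.05 = 6940.0
PMT = 6940.0 / 0.253785 = $27,346.02

$27,346.02


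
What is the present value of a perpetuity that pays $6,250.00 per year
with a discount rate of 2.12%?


Formula: PV = C / r
Substituting: PV = $6,250.00 / 0.0212
PV = $294,811.32

$294,811.32


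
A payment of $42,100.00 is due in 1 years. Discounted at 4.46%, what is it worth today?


Formula: PV = FV / (1 + r)^n
Substituting: PV = $42,100.00 / (1 + 0.0446)^1
Discount factor: (1.0446)^1 = 1.0446
PV = $42,100.00 / 1.0446 = $40,302.51

$40,302.51


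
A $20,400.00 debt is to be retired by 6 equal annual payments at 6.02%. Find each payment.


Formula: PMT = PV * r / (1 - (1+r)^(-n))
Denominator: 1 - (1 + 0.0602)^(-6) = 0.295837
Numerator: $20,400.00 * 0.0602 = 1228.08
PMT = 1228.08 / 0.295837 = $4,151.20

$4,151.20


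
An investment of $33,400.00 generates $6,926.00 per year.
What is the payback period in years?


Formula: Payback = investment / annual cash flow
Substituting: Payback = $33,400.00 / $6,926.00
Payback = 4.8224 years

4.8224 years


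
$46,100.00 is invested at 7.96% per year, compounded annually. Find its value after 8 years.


Formula: FV = P * (1 + r)^n
Substituting: FV = $46,100.00 * (1 + 0.0796)^8
Growth factor: (1.0796)^8 = 1.845453
FV = $46,100.00 * 1.845453 = $85,075.39

$85,075.39


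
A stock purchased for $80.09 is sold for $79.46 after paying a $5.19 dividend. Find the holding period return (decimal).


Formula: HPR = (P1 - P0 + D) / P0
Gain: $79.46 - $80.09 + $5.19 = $4.56
HPR = $4.56 / $80.09 = 0.0569

0.0569


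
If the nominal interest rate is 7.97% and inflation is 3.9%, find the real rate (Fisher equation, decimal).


Formula: (1 + r_real) = (1 + r_nom) / (1 + inflation)
Substituting: (1 + r_real) = 1.0797 / 1.039
(1 + r_real) = 1.039172
r_real = 1.039172 - 1 = 0.039172

0.039172


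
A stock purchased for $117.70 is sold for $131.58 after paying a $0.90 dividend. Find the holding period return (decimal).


Formula: HPR = (P1 - P0 + D) / P0
Gain: $131.58 - $117.70 + $0.90 = $14.78
HPR = $14.78 / $117.70 = 0.1256

0.1256


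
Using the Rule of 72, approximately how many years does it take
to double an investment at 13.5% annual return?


Formula: Years ≈ 72 / r
Substituting: Years ≈ 72 / 13.5
Years ≈ 5.3

5.3 years


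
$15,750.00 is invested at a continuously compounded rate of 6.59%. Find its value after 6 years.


Formula: FV = P * e^(r*t)
Exponent: r*t = 0.0659 * 6 = 0.3954
e^(0.3954) = 1.484978
FV = $15,750.00 * 1.484978 = $23,388.40

$23,388.40


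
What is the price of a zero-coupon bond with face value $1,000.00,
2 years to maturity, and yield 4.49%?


Formula: Price = FV / (1 + r)^n
Substituting: Price = $1,000.00 / (1 + 0.0449)^2
Discount factor: (1.0449)^2 = 1.091816
Price = $1,000.00 / 1.091816 = $915.91

$915.91


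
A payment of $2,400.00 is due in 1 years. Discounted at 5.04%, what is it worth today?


Formula: PV = FV / (1 + r)^n
Substituting: PV = $2,400.00 / (1 + 0.0504)^1
Discount factor: (1.0504)^1 = 1.0504
PV = $2,400.00 / 1.0504 = $2,284.84

$2,284.84


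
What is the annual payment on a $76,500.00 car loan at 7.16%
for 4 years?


Formula: PMT = PV * r / (1 - (1+r)^(-n))
Denominator: 1 - (1 + 0.0716)^(-4) = 0.241651
Numerator: $76,500.00 * 0.0716 = 5477.4
PMT = 5477.4 / 0.241651 = $22,666.58

$22,666.58


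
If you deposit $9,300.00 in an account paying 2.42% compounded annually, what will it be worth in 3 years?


Formula: FV = P * (1 + r)^n
Substituting: FV = $9,300.00 * (1 + 0.0242)^3
Growth factor: (1.0242)^3 = 1.074371
FV = $9,300.00 * 1.074371 = $9,991.65

$9,991.65


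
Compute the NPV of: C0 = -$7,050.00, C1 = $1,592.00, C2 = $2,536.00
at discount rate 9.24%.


Formula: NPV = C0 + C1/(1+r) + C2/(1+r)^2
Discount C1: $1,592.00 / (1 + 0.0924) = $1,457.34
Discount C2: $2,536.00 / (1 + 0.0924)^2 = $2,125.13
NPV = -$7,050.00 + $1,457.34 + $2,125.13 = -$3,467.53

-$3,467.53


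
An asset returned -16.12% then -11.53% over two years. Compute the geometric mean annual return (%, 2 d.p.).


Formula: Geometric mean = ((1+r1)*(1+r2))^(1/2) - 1
Product: (1 + -0.1612) * (1 + -0.1153) = 0.8388 * 0.8847 = 0.742086
Square root: 0.742086^0.5 = 0.861444
Geometric mean = 0.861444 - 1 = -0.138556
As percentage: -13.86%

-13.86%


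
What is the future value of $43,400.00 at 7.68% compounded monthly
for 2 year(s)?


Formula: FV = P * (1 + r/m)^(m*t)
Period rate: r/m = 0.0768 / 12 = 0.0064
Total periods: m*t = 12 * 2 = 24
Growth factor: (1 + 0.0064)^24 = 1.165454
FV = $43,400.00 * 1.165454 = $50,580.70

$50,580.70


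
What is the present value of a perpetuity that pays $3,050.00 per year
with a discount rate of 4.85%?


Formula: PV = C / r
Substituting: PV = $3,050.00 / 0.0485
PV = $62,886.60

$62,886.60


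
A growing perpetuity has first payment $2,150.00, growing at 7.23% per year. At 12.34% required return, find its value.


Formula: PV = C / (r - g)
Spread: r - g = 0.1234 - 0.0723 = 0.0511
Substituting: PV = $2,150.00 / 0.0511
PV = $42,074.36

$42,074.36


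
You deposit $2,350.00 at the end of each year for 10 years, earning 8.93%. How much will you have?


Formula: FV = PMT * ((1+r)^n - 1) / r
Growth factor: (1 + 0.0893)^10 = 2.352204
Numerator: 2.352204 - 1 = 1.352204
FV = $2,350.00 * 1.352204 / 0.0893 = $35,584.32

$35,584.32


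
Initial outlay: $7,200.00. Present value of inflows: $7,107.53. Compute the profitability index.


Formula: PI = PV(cash flows) / initial investment
Substituting: PI = $7,107.53 / $7,200.00
PI = 0.9872

0.9872


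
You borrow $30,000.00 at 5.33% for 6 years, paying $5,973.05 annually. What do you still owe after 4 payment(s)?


Formula: Balance = PV*(1+r)^k - PMT*((1+r)^k - 1)/r
Growth: (1 + 0.0533)^4 = 1.230859
Accumulated factor: ((1+r)^k - 1)/r = 4.331315
Balance = $30,000.00 * 1.230859 - $5,973.05 * 4.331315
Balance = $11,054.61

$11,054.61


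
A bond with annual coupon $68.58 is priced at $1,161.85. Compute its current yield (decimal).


Formula: Current yield = annual coupon / price
Substituting: CY = $68.58 / $1,161.85
CY = 0.059027

0.059027


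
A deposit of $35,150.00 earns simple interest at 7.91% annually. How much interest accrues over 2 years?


Formula: I = P * r * t
Substituting: I = $35,150.00 * 0.0791 * 2
Step: I = $35,150.00 * 0.1582
I = $5,560.73

$5,560.73


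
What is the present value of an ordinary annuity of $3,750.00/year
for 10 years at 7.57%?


Formula: PV = PMT * (1 - (1+r)^(-n)) / r
Discount factor: (1 + 0.0757)^(-10) = 0.482046
Bracket: 1 - 0.482046 = 0.517954
PV = $3,750.00 * 0.517954 / 0.0757 = $25,658.23

$25,658.23


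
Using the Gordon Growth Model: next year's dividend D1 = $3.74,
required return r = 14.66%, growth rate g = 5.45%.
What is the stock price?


Formula: P = D1 / (r - g)
Spread: r - g = 0.1466 - 0.0545 = 0.0921
Substituting: P = $3.74 / 0.0921
P = $40.61

$40.61


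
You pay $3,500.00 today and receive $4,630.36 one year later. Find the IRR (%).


Formula: IRR = C1/C0 - 1
Substituting: IRR = $4,630.36 / $3,500.00 - 1
Ratio: 1.32296 - 1 = 0.32296
IRR = 32.296%

32.296%


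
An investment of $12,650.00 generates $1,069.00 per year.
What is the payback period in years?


Formula: Payback = investment / annual cash flow
Substituting: Payback = $12,650.00 / $1,069.00
Payback = 11.8335 years

11.8335 years


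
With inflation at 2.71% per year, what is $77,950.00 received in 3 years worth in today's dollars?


Formula: Real value = nominal / (1 + inflation)^years
Price level: (1 + 0.0271)^3 = 1.083523
Real value = $77,950.00 / 1.083523 = $71,941.24

$71,941.24


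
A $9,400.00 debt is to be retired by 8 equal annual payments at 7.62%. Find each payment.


Formula: PMT = PV * r / (1 - (1+r)^(-n))
Denominator: 1 - (1 + 0.0762)^(-8) = 0.44428
Numerator: $9,400.00 * 0.0762 = 716.28
PMT = 716.28 / 0.44428 = $1,612.23

$1,612.23


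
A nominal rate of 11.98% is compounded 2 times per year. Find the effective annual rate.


Formula: EAR = (1 + r/m)^m - 1
Period rate: r/m = 0.1198 / 2 = 0.0599
Compounding: (1 + 0.0599)^2 = 1.123388
EAR = 1.123388 - 1 = 0.123388

0.123388


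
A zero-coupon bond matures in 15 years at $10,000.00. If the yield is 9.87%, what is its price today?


Formula: Price = FV / (1 + r)^n
Substituting: Price = $10,000.00 / (1 + 0.0987)^15
Discount factor: (1.0987)^15 = 4.103806
Price = $10,000.00 / 4.103806 = $2,436.76

$2,436.76


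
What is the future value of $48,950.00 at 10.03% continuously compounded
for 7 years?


Formula: FV = P * e^(r*t)
Exponent: r*t = 0.1003 * 7 = 0.7021
e^(0.7021) = 2.017986
FV = $48,950.00 * 2.017986 = $98,780.42

$98,780.42


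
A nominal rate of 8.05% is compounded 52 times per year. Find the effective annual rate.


Formula: EAR = (1 + r/m)^m - 1
Period rate: r/m = 0.0805 / 52 = 0.001548
Compounding: (1 + 0.001548)^52 = 1.083761
EAR = 1.083761 - 1 = 0.083761

0.083761


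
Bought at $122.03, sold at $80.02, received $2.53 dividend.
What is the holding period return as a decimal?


Formula: HPR = (P1 - P0 + D) / P0
Gain: $80.02 - $122.03 + $2.53 = -$39.48
HPR = -$39.48 / $122.03 = -0.3235

-0.3235


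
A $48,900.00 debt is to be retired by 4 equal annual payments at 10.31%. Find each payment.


Formula: PMT = PV * r / (1 - (1+r)^(-n))
Denominator: 1 - (1 + 0.1031)^(-4) = 0.324632
Numerator: $48,900.00 * 0.1031 = 5041.59
PMT = 5041.59 / 0.324632 = $15,530.17

$15,530.17


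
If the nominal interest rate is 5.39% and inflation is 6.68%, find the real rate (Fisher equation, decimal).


Formula: (1 + r_real) = (1 + r_nom) / (1 + inflation)
Substituting: (1 + r_real) = 1.0539 / 1.0668
(1 + r_real) = 0.987908
r_real = 0.987908 - 1 = -0.012092

-0.012092


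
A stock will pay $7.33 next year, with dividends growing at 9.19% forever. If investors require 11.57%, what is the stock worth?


Formula: P = D1 / (r - g)
Spread: r - g = 0.1157 - 0.0919 = 0.0238
Substituting: P = $7.33 / 0.0238
P = $307.98

$307.98


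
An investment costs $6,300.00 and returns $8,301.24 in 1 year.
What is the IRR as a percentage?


Formula: IRR = C1/C0 - 1
Substituting: IRR = $8,301.24 / $6,300.00 - 1
Ratio: 1.317657 - 1 = 0.317657
IRR = 31.7657%

31.7657%
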